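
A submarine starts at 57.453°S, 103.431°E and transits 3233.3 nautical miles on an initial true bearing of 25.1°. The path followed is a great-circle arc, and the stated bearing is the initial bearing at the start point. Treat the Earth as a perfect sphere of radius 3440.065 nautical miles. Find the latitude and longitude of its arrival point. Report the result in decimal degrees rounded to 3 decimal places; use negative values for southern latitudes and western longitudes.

The arc subtends δ = 3233.3/3440.065 = 0.939895 rad at the centre.
With φ₁ = -57.453° = -1.002744 rad and θ = 25.1° = 0.438078 rad:
sin φ₂ = sin φ₁ cos δ + cos φ₁ sin δ cos θ = (-0.842950)(0.589873) + (0.537991)(0.807496)(0.905569) = -0.103831
φ₂ = asin(-0.103831) = -0.104018 rad = -5.960°.
Δλ = atan2( sin θ sin δ cos φ₁ , cos δ − sin φ₁ sin φ₂ ) = atan2(0.184283, 0.502348) = 0.351601 rad = 20.145°.
λ₂ = 103.431° + 20.145° = 123.576°.

latitude -5.960°, longitude 123.576°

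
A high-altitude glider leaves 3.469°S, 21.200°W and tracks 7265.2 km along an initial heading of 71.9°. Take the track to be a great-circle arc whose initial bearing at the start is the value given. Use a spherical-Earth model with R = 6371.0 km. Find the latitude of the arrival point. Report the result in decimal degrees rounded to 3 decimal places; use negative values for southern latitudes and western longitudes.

latitude 14.867°

The arc subtends δ = 7265.2/6371 = 1.140355 rad at the centre.
With φ₁ = -3.469° = -0.060545 rad and θ = 71.9° = 1.254892 rad:
sin φ₂ = sin φ₁ cos δ + cos φ₁ sin δ cos θ = (-0.060508)(0.417272) + (0.998168)(0.908782)(0.310676) = 0.256571
φ₂ = asin(0.256571) = 0.259473 rad = 14.867°.
For the longitude increment, Δλ = atan2( sin θ sin δ cos φ₁, cos δ − sin φ₁ sin φ₂ ) = atan2(0.862228, 0.432797) = 63.346°.
λ₂ = λ₁ + Δλ = 42.146°.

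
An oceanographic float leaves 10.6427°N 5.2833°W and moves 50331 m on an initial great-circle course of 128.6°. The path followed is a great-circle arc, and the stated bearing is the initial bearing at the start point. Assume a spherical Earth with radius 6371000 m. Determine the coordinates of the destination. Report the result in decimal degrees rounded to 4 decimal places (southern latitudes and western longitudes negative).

The arc subtends δ = 50331/6371000 = 0.007900 rad at the centre.
Start latitude φ₁ = 0.185750 rad; initial bearing θ = 2.244493 rad.
Destination latitude: φ₂ = arcsin( sin φ₁ cos δ + cos φ₁ sin δ cos θ ) = arcsin(0.179834) = 10.3601°.
Then Δλ = atan2(0.006068, 0.966756) = 0.006276 rad, from sin θ sin δ cos φ₁ over cos δ − sin φ₁ sin φ₂.
λ₂ = λ₁ + Δλ = -4.9237°.

latitude 10.3601°, longitude -4.9237°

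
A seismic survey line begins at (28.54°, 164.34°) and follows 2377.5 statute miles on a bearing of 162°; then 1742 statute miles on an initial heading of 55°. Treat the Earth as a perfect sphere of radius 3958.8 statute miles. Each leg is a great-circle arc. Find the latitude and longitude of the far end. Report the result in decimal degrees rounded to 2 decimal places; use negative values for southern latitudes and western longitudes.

latitude 9.96°, longitude -164.82°

Apply the spherical direct solution leg by leg, carrying full precision between legs.
Leg 1: from (28.54°, 164.34°), δ = 2377.5/3958.8 = 0.600561 rad, θ = 162° → φ = -4.47°, λ = 174.43°.
Leg 2: from (-4.47°, 174.43°), δ = 1742/3958.8 = 0.440032 rad, θ = 55° → φ = 9.96°, λ = -164.82°.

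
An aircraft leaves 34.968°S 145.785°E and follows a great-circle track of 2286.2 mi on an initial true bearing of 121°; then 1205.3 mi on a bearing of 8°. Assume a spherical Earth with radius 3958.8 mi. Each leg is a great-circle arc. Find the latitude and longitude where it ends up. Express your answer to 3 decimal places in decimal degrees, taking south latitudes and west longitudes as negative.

Apply the spherical direct solution leg by leg, carrying full precision between legs.
Leg 1: from (-34.968°, 145.785°), δ = 2286.2/3958.8 = 0.577498 rad, θ = 121° → φ = -45.283°, λ = -172.527°.
Leg 2: from (-45.283°, -172.527°), δ = 1205.3/3958.8 = 0.304461 rad, θ = 8° → φ = -27.972°, λ = -169.819°.

latitude -27.972°, longitude -169.819°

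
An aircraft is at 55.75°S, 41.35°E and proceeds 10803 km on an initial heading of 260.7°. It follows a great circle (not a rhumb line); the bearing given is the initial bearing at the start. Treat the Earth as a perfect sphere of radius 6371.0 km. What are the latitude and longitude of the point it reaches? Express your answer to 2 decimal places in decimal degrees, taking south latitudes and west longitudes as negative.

latitude 0.73°, longitude -60.34°

δ = 10803/6371 = 1.695652 rad (97.1537°).
Start latitude φ₁ = -0.973021 rad; initial bearing θ = 4.550073 rad.
Applying the spherical law of cosines for sides, sin φ₂ = sin φ₁ cos δ + cos φ₁ sin δ cos θ = 0.012693, so φ₂ = 0.73°.
Then Δλ = atan2(-0.551084, -0.114040) = -1.774853 rad, from sin θ sin δ cos φ₁ over cos δ − sin φ₁ sin φ₂.
λ₂ = λ₁ + Δλ = -60.34°.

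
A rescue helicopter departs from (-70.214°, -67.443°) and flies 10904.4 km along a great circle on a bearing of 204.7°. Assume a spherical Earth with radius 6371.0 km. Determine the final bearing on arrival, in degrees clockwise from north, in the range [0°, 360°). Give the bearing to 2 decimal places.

final bearing 351.74°

The arc subtends δ = 10904.4/6371 = 1.711568 rad at the centre.
Converting: φ₁ = -1.225465 rad, θ = 3.572689 rad.
Destination latitude: φ₂ = arcsin( sin φ₁ cos δ + cos φ₁ sin δ cos θ ) = arcsin(-0.172471) = -9.932°.
Δλ = atan2( sin θ sin δ cos φ₁ , cos δ − sin φ₁ sin φ₂ ) = atan2(-0.140052, -0.302596) = -2.708117 rad = -155.164°.
λ₂ = -67.443° + -155.164° = -222.607°, normalized to (−180°, 180°] → 137.393°.
The forward bearing on arrival equals the back-azimuth from the destination plus 180°.
Back-azimuth from P₂ (-9.93°, 137.39°) to P₁ (-70.21°, -67.44°), with Δλ' = λ₁ − λ₂ = -204.84°: atan2( sin Δλ' cos φ₁ , cos φ₂ sin φ₁ − sin φ₂ cos φ₁ cos Δλ' ) = 171.74°.
Final bearing = (171.74° + 180°) mod 360° = 351.74°.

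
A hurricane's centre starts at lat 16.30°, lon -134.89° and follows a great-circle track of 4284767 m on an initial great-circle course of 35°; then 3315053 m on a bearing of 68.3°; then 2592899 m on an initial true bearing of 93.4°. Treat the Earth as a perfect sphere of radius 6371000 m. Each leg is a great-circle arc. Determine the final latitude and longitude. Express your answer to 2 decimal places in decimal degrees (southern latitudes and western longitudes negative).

Apply the spherical direct solution leg by leg, carrying full precision between legs.
Leg 1: from (16.30°, -134.89°), δ = 4284767/6371000 = 0.672542 rad, θ = 35° → φ = 45.18°, λ = -104.43°.
Leg 2: from (45.18°, -104.43°), δ = 3315053/6371000 = 0.520335 rad, θ = 68.3° → φ = 48.16°, λ = -60.60°.
Leg 3: from (48.16°, -60.60°), δ = 2592899/6371000 = 0.406985 rad, θ = 93.4° → φ = 41.95°, λ = -28.50°.

latitude 41.95°, longitude -28.50°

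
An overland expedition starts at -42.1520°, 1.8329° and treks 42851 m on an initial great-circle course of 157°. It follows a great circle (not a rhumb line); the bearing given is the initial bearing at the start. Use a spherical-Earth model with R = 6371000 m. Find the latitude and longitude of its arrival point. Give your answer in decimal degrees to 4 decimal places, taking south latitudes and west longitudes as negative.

Angular distance δ = d/R = 42851 / 6371000 = 0.006726 rad.
Converting: φ₁ = -0.735691 rad, θ = 2.740167 rad.
Applying the spherical law of cosines for sides, sin φ₂ = sin φ₁ cos δ + cos φ₁ sin δ cos θ = -0.675675, so φ₂ = -42.5066°.
For the longitude increment, Δλ = atan2( sin θ sin δ cos φ₁, cos δ − sin φ₁ sin φ₂ ) = atan2(0.001948, 0.546532) = 0.2043°.
Hence λ₂ = 1.8329° + 0.2043° = 2.0372°.

latitude -42.5066°, longitude 2.0372°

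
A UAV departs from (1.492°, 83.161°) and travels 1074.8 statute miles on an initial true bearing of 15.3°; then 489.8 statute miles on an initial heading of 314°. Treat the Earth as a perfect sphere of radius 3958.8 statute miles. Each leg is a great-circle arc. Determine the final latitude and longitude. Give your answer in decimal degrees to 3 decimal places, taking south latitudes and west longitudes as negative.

latitude 21.328°, longitude 81.924°

Apply the spherical direct solution leg by leg, carrying full precision between legs.
Leg 1: from (1.492°, 83.161°), δ = 1074.8/3958.8 = 0.271496 rad, θ = 15.3° → φ = 16.479°, λ = 87.393°.
Leg 2: from (16.479°, 87.393°), δ = 489.8/3958.8 = 0.123724 rad, θ = 314° → φ = 21.328°, λ = 81.924°.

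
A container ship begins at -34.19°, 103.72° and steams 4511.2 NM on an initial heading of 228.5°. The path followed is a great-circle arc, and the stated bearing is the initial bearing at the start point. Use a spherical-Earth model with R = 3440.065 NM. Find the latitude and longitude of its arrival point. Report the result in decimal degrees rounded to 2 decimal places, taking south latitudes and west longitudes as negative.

latitude -42.37°, longitude 2.19°

Central angle δ = d/R = 1.311371 rad.
Start latitude φ₁ = -0.596728 rad; initial bearing θ = 3.988077 rad.
Applying the spherical law of cosines for sides, sin φ₂ = sin φ₁ cos δ + cos φ₁ sin δ cos θ = -0.673916, so φ₂ = -42.37°.
Then Δλ = atan2(-0.598789, -0.122174) = -1.772069 rad, from sin θ sin δ cos φ₁ over cos δ − sin φ₁ sin φ₂.
λ₂ = λ₁ + Δλ = 2.19°.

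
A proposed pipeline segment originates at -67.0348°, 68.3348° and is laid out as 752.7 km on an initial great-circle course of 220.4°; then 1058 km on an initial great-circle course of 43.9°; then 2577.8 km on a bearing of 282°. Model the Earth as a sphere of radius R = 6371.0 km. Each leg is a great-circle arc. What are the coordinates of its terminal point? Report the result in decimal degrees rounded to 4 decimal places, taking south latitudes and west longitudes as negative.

latitude -52.2239°, longitude 30.4800°

Apply the spherical direct solution leg by leg, carrying full precision between legs.
Leg 1: from (-67.0348°, 68.3348°), δ = 752.7/6371 = 0.118145 rad, θ = 220.4° → φ = -71.6856°, λ = 54.2644°.
Leg 2: from (-71.6856°, 54.2644°), δ = 1058/6371 = 0.166065 rad, θ = 43.9° → φ = -64.0084°, λ = 69.4264°.
Leg 3: from (-64.0084°, 69.4264°), δ = 2577.8/6371 = 0.404615 rad, θ = 282° → φ = -52.2239°, λ = 30.4800°.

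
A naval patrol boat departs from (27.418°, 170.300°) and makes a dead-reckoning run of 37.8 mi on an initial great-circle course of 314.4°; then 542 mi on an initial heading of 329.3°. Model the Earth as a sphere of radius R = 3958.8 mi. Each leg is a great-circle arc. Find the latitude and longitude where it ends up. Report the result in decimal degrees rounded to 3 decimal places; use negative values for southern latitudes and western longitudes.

Apply the spherical direct solution leg by leg, carrying full precision between legs.
Leg 1: from (27.418°, 170.300°), δ = 37.8/3958.8 = 0.009548 rad, θ = 314.4° → φ = 27.800°, λ = 169.858°.
Leg 2: from (27.800°, 169.858°), δ = 542/3958.8 = 0.136910 rad, θ = 329.3° → φ = 34.460°, λ = 165.010°.

latitude 34.460°, longitude 165.010°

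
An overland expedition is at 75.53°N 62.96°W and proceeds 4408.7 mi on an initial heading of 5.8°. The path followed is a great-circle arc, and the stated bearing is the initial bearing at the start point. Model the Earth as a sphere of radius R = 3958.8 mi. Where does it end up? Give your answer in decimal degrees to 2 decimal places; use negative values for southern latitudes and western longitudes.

latitude 40.58°, longitude 110.18°

δ = 4408.7/3958.8 = 1.113646 rad (63.8072°).
Start latitude φ₁ = 1.318247 rad; initial bearing θ = 0.101229 rad.
Applying the spherical law of cosines for sides, sin φ₂ = sin φ₁ cos δ + cos φ₁ sin δ cos θ = 0.650458, so φ₂ = 40.58°.
For the longitude increment, Δλ = atan2( sin θ sin δ cos φ₁, cos δ − sin φ₁ sin φ₂ ) = atan2(0.022658, -0.188432) = 173.14°.
Hence λ₂ = -62.96° + 173.14° = 110.18°.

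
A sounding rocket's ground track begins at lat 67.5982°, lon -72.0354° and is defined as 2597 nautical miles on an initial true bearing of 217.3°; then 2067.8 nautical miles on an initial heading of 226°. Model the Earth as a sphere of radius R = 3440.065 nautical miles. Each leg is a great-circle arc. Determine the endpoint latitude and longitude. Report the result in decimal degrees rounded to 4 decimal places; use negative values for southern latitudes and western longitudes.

Apply the spherical direct solution leg by leg, carrying full precision between legs.
Leg 1: from (67.5982°, -72.0354°), δ = 2597/3440.065 = 0.754928 rad, θ = 217.3° → φ = 27.7507°, λ = -100.0186°.
Leg 2: from (27.7507°, -100.0186°), δ = 2067.8/3440.065 = 0.601093 rad, θ = 226° → φ = 2.0823°, λ = -124.0406°.

latitude 2.0823°, longitude -124.0406°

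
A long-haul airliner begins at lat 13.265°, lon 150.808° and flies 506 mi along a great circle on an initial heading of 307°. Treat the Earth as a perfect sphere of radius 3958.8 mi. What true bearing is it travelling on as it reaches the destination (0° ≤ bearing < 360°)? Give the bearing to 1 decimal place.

final bearing 305.4°

Central angle δ = d/R = 0.127817 rad.
With φ₁ = 13.265° = 0.231518 rad and θ = 307° = 5.358161 rad:
sin φ₂ = sin φ₁ cos δ + cos φ₁ sin δ cos θ = (0.229455)(0.991843) + (0.973319)(0.127469)(0.601815) = 0.302249
φ₂ = asin(0.302249) = 0.307051 rad = 17.593°.
Then Δλ = atan2(-0.099085, 0.922490) = -0.107000 rad, from sin θ sin δ cos φ₁ over cos δ − sin φ₁ sin φ₂.
λ₂ = 150.808° + -6.131° = 144.677°.
The forward bearing on arrival equals the back-azimuth from the destination plus 180°.
Back-azimuth from P₂ (17.6°, 144.7°) to P₁ (13.3°, 150.8°), with Δλ' = λ₁ − λ₂ = 6.1°: atan2( sin Δλ' cos φ₁ , cos φ₂ sin φ₁ − sin φ₂ cos φ₁ cos Δλ' ) = 125.4°.
Final bearing = (125.4° + 180°) mod 360° = 305.4°.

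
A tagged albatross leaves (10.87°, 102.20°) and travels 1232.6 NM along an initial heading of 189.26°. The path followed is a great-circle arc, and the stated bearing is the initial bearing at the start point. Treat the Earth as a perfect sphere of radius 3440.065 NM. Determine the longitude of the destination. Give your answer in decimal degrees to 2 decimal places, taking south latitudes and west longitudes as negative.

longitude 98.92°

Central angle δ = d/R = 0.358307 rad.
With φ₁ = 10.87° = 0.189717 rad and θ = 189.26° = 3.303210 rad:
Applying the spherical law of cosines for sides, sin φ₂ = sin φ₁ cos δ + cos φ₁ sin δ cos θ = -0.163304, so φ₂ = -9.40°.
Δλ = atan2( sin θ sin δ cos φ₁ , cos δ − sin φ₁ sin φ₂ ) = atan2(-0.055419, 0.967288) = -0.057230 rad = -3.28°.
Hence λ₂ = 102.20° + -3.28° = 98.92°.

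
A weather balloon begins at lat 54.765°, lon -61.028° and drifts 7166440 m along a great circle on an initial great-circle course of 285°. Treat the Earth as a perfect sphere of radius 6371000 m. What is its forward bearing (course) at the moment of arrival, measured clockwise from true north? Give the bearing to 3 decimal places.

Central angle δ = d/R = 1.124853 rad.
With φ₁ = 54.765° = 0.955830 rad and θ = 285° = 4.974188 rad:
sin φ₂ = sin φ₁ cos δ + cos φ₁ sin δ cos θ = (0.816793)(0.431309) + (0.576931)(0.902204)(0.258819) = 0.487008
φ₂ = asin(0.487008) = 0.508661 rad = 29.144°.
Then Δλ = atan2(-0.502774, 0.033525) = -1.504216 rad, from sin θ sin δ cos φ₁ over cos δ − sin φ₁ sin φ₂.
λ₂ = -61.028° + -86.185° = -147.213°.
The forward bearing on arrival equals the back-azimuth from the destination plus 180°.
Back-azimuth from P₂ (29.144°, -147.213°) to P₁ (54.765°, -61.028°), with Δλ' = λ₁ − λ₂ = 86.185°: atan2( sin Δλ' cos φ₁ , cos φ₂ sin φ₁ − sin φ₂ cos φ₁ cos Δλ' ) = 39.647°.
Final bearing = (39.647° + 180°) mod 360° = 219.647°.

final bearing 219.647°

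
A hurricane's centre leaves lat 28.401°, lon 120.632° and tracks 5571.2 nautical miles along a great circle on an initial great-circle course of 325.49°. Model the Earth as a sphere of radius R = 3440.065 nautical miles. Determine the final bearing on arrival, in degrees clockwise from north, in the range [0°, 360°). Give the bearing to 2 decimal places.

final bearing 224.32°

δ = 5571.2/3440.065 = 1.619504 rad (92.7908°).
Converting: φ₁ = 0.495691 rad, θ = 5.680872 rad.
sin φ₂ = sin φ₁ cos δ + cos φ₁ sin δ cos θ = (0.475640)(-0.048689) + (0.879640)(0.998814)(0.824027) = 0.700830
φ₂ = asin(0.700830) = 0.776560 rad = 44.494°.
Then Δλ = atan2(-0.497769, -0.382031) = -2.225395 rad, from sin θ sin δ cos φ₁ over cos δ − sin φ₁ sin φ₂.
λ₂ = 120.632° + -127.506° = -6.874°.
The forward bearing on arrival equals the back-azimuth from the destination plus 180°.
Back-azimuth from P₂ (44.49°, -6.87°) to P₁ (28.40°, 120.63°), with Δλ' = λ₁ − λ₂ = 127.51°: atan2( sin Δλ' cos φ₁ , cos φ₂ sin φ₁ − sin φ₂ cos φ₁ cos Δλ' ) = 44.32°.
Final bearing = (44.32° + 180°) mod 360° = 224.32°.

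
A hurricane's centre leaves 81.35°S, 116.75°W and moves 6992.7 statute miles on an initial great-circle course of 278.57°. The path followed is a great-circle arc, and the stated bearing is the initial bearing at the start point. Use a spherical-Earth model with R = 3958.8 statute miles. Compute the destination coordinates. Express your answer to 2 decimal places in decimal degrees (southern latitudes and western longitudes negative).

latitude 12.36°, longitude 160.03°

Central angle δ = d/R = 1.766369 rad.
Start latitude φ₁ = -1.419825 rad; initial bearing θ = 4.861964 rad.
Destination latitude: φ₂ = arcsin( sin φ₁ cos δ + cos φ₁ sin δ cos θ ) = arcsin(0.214102) = 12.36°.
Then Δλ = atan2(-0.145884, 0.017339) = -1.452496 rad, from sin θ sin δ cos φ₁ over cos δ − sin φ₁ sin φ₂.
λ₂ = -116.75° + -83.22° = -199.97°, normalized to (−180°, 180°] → 160.03°.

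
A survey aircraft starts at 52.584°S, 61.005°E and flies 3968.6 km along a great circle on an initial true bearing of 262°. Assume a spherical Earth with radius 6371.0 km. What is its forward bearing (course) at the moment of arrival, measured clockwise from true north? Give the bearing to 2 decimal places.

final bearing 303.26°

δ = 3968.6/6371 = 0.622916 rad (35.6905°).
Start latitude φ₁ = -0.917764 rad; initial bearing θ = 4.572763 rad.
Destination latitude: φ₂ = arcsin( sin φ₁ cos δ + cos φ₁ sin δ cos θ ) = arcsin(-0.694404) = -43.980°.
Then Δλ = atan2(-0.351027, 0.260654) = -0.932082 rad, from sin θ sin δ cos φ₁ over cos δ − sin φ₁ sin φ₂.
λ₂ = 61.005° + -53.404° = 7.601°.
The forward bearing on arrival equals the back-azimuth from the destination plus 180°.
Back-azimuth from P₂ (-43.98°, 7.60°) to P₁ (-52.58°, 61.01°), with Δλ' = λ₁ − λ₂ = 53.40°: atan2( sin Δλ' cos φ₁ , cos φ₂ sin φ₁ − sin φ₂ cos φ₁ cos Δλ' ) = 123.26°.
Final bearing = (123.26° + 180°) mod 360° = 303.26°.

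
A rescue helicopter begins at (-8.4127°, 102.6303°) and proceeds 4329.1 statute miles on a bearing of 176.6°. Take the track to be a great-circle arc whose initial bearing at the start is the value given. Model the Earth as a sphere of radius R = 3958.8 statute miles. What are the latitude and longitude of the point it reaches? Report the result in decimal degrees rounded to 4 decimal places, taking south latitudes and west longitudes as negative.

latitude -70.7966°, longitude 111.8463°

δ = 4329.1/3958.8 = 1.093538 rad (62.6551°).
With φ₁ = -8.4127° = -0.146829 rad and θ = 176.6° = 3.082251 rad:
Destination latitude: φ₂ = arcsin( sin φ₁ cos δ + cos φ₁ sin δ cos θ ) = arcsin(-0.944357) = -70.7966°.
For the longitude increment, Δλ = atan2( sin θ sin δ cos φ₁, cos δ − sin φ₁ sin φ₂ ) = atan2(0.052113, 0.321184) = 9.2160°.
λ₂ = 102.6303° + 9.2160° = 111.8463°.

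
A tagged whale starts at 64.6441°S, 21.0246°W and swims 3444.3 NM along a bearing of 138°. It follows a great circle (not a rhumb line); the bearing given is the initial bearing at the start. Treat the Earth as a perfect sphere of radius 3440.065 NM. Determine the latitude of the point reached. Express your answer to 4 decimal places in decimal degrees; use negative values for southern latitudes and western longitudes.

Angular distance δ = d/R = 3444.3 / 3440.065 = 1.001231 rad.
Start latitude φ₁ = -1.128252 rad; initial bearing θ = 2.408554 rad.
Destination latitude: φ₂ = arcsin( sin φ₁ cos δ + cos φ₁ sin δ cos θ ) = arcsin(-0.755321) = -49.0534°.
Then Δλ = atan2(0.241312, -0.143291) = 2.106643 rad, from sin θ sin δ cos φ₁ over cos δ − sin φ₁ sin φ₂.
λ₂ = -21.0246° + 120.7018° = 99.6772°.

latitude -49.0534°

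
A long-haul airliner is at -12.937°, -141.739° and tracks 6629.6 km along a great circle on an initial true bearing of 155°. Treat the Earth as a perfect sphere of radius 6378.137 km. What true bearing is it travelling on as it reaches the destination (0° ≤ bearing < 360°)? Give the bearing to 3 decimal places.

Angular distance δ = d/R = 6629.6 / 6378.137 = 1.039426 rad.
Start latitude φ₁ = -0.225793 rad; initial bearing θ = 2.705260 rad.
Destination latitude: φ₂ = arcsin( sin φ₁ cos δ + cos φ₁ sin δ cos θ ) = arcsin(-0.874950) = -61.039°.
Then Δλ = atan2(0.355097, 0.310832) = 0.851771 rad, from sin θ sin δ cos φ₁ over cos δ − sin φ₁ sin φ₂.
λ₂ = -141.739° + 48.803° = -92.936°.
The forward bearing on arrival equals the back-azimuth from the destination plus 180°.
Back-azimuth from P₂ (-61.039°, -92.936°) to P₁ (-12.937°, -141.739°), with Δλ' = λ₁ − λ₂ = -48.803°: atan2( sin Δλ' cos φ₁ , cos φ₂ sin φ₁ − sin φ₂ cos φ₁ cos Δλ' ) = 301.719°.
Final bearing = (301.719° + 180°) mod 360° = 121.719°.

final bearing 121.719°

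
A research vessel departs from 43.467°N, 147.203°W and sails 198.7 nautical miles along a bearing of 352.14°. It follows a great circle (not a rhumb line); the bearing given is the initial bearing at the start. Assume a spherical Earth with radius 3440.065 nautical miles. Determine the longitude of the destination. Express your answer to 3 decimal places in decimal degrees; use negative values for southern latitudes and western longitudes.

The arc subtends δ = 198.7/3440.065 = 0.057761 rad at the centre.
Start latitude φ₁ = 0.758642 rad; initial bearing θ = 6.146002 rad.
Destination latitude: φ₂ = arcsin( sin φ₁ cos δ + cos φ₁ sin δ cos θ ) = arcsin(0.728293) = 46.744°.
Then Δλ = atan2(-0.005730, 0.497313) = -0.011521 rad, from sin θ sin δ cos φ₁ over cos δ − sin φ₁ sin φ₂.
λ₂ = λ₁ + Δλ = -147.863°.

longitude -147.863°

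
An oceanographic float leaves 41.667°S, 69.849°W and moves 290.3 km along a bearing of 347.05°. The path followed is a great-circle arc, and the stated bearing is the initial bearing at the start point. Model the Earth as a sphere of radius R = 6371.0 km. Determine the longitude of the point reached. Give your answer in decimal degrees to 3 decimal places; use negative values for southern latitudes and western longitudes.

longitude -70.603°

Central angle δ = d/R = 0.045566 rad.
With φ₁ = -41.667° = -0.727226 rad and θ = 347.05° = 6.057165 rad:
Applying the spherical law of cosines for sides, sin φ₂ = sin φ₁ cos δ + cos φ₁ sin δ cos θ = -0.630949, so φ₂ = -39.120°.
Δλ = atan2( sin θ sin δ cos φ₁ , cos δ − sin φ₁ sin φ₂ ) = atan2(-0.007625, 0.579507) = -0.013158 rad = -0.754°.
λ₂ = -69.849° + -0.754° = -70.603°.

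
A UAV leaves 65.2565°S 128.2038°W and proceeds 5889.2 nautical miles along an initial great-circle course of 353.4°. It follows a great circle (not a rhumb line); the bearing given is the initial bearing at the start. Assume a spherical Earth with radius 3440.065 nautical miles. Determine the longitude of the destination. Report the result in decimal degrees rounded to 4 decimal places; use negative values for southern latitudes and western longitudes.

longitude -135.9706°

δ = 5889.2/3440.065 = 1.711944 rad (98.0872°).
Start latitude φ₁ = -1.138941 rad; initial bearing θ = 6.167994 rad.
sin φ₂ = sin φ₁ cos δ + cos φ₁ sin δ cos θ = (-0.908191)(-0.140680) + (0.418557)(0.990055)(0.993373) = 0.539412
φ₂ = asin(0.539412) = 0.569739 rad = 32.6436°.
Δλ = atan2( sin θ sin δ cos φ₁ , cos δ − sin φ₁ sin φ₂ ) = atan2(-0.047629, 0.349209) = -0.135555 rad = -7.7668°.
λ₂ = λ₁ + Δλ = -135.9706°.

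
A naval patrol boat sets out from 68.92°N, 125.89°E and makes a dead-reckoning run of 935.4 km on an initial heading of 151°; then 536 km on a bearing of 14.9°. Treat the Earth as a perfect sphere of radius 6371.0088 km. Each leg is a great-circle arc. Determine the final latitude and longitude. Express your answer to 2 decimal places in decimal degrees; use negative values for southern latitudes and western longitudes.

Apply the spherical direct solution leg by leg, carrying full precision between legs.
Leg 1: from (68.92°, 125.89°), δ = 935.4/6371.0088 = 0.146821 rad, θ = 151° → φ = 61.28°, λ = 134.38°.
Leg 2: from (61.28°, 134.38°), δ = 536/6371.0088 = 0.084131 rad, θ = 14.9° → φ = 65.91°, λ = 137.41°.

latitude 65.91°, longitude 137.41°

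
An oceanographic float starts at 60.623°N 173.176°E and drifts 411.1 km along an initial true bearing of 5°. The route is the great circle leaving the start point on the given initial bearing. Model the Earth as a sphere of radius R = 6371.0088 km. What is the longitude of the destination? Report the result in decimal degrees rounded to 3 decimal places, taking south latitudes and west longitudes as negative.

longitude 173.919°

δ = 411.1/6371.0088 = 0.064527 rad (3.6971°).
Converting: φ₁ = 1.058071 rad, θ = 0.087266 rad.
Destination latitude: φ₂ = arcsin( sin φ₁ cos δ + cos φ₁ sin δ cos θ ) = arcsin(0.901109) = 64.304°.
For the longitude increment, Δλ = atan2( sin θ sin δ cos φ₁, cos δ − sin φ₁ sin φ₂ ) = atan2(0.002757, 0.212683) = 0.743°.
λ₂ = 173.176° + 0.743° = 173.919°.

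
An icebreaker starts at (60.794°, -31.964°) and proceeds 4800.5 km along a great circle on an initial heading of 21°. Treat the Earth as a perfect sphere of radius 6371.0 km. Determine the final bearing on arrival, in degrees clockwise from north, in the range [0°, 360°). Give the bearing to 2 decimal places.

final bearing 146.58°

Central angle δ = d/R = 0.753492 rad.
Converting: φ₁ = 1.061055 rad, θ = 0.366519 rad.
Destination latitude: φ₂ = arcsin( sin φ₁ cos δ + cos φ₁ sin δ cos θ ) = arcsin(0.948265) = 71.489°.
Then Δλ = atan2(0.119642, -0.098409) = 2.259127 rad, from sin θ sin δ cos φ₁ over cos δ − sin φ₁ sin φ₂.
Hence λ₂ = -31.964° + 129.438° = 97.474°.
The forward bearing on arrival equals the back-azimuth from the destination plus 180°.
Back-azimuth from P₂ (71.49°, 97.47°) to P₁ (60.79°, -31.96°), with Δλ' = λ₁ − λ₂ = -129.44°: atan2( sin Δλ' cos φ₁ , cos φ₂ sin φ₁ − sin φ₂ cos φ₁ cos Δλ' ) = 326.58°.
Final bearing = (326.58° + 180°) mod 360° = 146.58°.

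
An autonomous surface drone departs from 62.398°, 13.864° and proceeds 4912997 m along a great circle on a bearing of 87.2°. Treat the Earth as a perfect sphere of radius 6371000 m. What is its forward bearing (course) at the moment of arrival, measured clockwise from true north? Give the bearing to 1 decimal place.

final bearing 142.4°

Angular distance δ = d/R = 4912997 / 6371000 = 0.771150 rad.
Converting: φ₁ = 1.089051 rad, θ = 1.521927 rad.
Destination latitude: φ₂ = arcsin( sin φ₁ cos δ + cos φ₁ sin δ cos θ ) = arcsin(0.651268) = 40.637°.
Δλ = atan2( sin θ sin δ cos φ₁ , cos δ − sin φ₁ sin φ₂ ) = atan2(0.322535, 0.139964) = 1.161370 rad = 66.542°.
λ₂ = 13.864° + 66.542° = 80.406°.
The forward bearing on arrival equals the back-azimuth from the destination plus 180°.
Back-azimuth from P₂ (40.6°, 80.4°) to P₁ (62.4°, 13.9°), with Δλ' = λ₁ − λ₂ = -66.5°: atan2( sin Δλ' cos φ₁ , cos φ₂ sin φ₁ − sin φ₂ cos φ₁ cos Δλ' ) = 322.4°.
Final bearing = (322.4° + 180°) mod 360° = 142.4°.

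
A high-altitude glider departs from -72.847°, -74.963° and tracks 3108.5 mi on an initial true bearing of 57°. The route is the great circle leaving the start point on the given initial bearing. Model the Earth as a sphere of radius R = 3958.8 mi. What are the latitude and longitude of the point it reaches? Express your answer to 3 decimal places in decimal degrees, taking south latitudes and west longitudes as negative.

latitude -34.210°, longitude -29.159°

Central angle δ = d/R = 0.785213 rad.
Start latitude φ₁ = -1.271420 rad; initial bearing θ = 0.994838 rad.
Destination latitude: φ₂ = arcsin( sin φ₁ cos δ + cos φ₁ sin δ cos θ ) = arcsin(-0.562221) = -34.210°.
For the longitude increment, Δλ = atan2( sin θ sin δ cos φ₁, cos δ − sin φ₁ sin φ₂ ) = atan2(0.174866, 0.170024) = 45.804°.
λ₂ = -74.963° + 45.804° = -29.159°.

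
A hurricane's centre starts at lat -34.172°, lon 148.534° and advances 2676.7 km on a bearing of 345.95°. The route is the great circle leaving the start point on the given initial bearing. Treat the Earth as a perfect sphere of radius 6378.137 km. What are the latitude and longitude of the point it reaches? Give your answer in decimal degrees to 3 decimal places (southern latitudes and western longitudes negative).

latitude -10.714°, longitude 142.756°

δ = 2676.7/6378.137 = 0.419668 rad (24.0452°).
Converting: φ₁ = -0.596414 rad, θ = 6.037967 rad.
Destination latitude: φ₂ = arcsin( sin φ₁ cos δ + cos φ₁ sin δ cos θ ) = arcsin(-0.185912) = -10.714°.
Δλ = atan2( sin θ sin δ cos φ₁ , cos δ − sin φ₁ sin φ₂ ) = atan2(-0.081840, 0.808801) = -0.100844 rad = -5.778°.
λ₂ = 148.534° + -5.778° = 142.756°.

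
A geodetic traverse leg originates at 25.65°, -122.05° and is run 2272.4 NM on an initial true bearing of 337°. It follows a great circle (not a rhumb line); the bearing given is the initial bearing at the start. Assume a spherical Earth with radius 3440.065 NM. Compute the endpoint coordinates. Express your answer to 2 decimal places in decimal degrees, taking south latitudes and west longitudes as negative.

Angular distance δ = d/R = 2272.4 / 3440.065 = 0.660569 rad.
Start latitude φ₁ = 0.447677 rad; initial bearing θ = 5.881760 rad.
Applying the spherical law of cosines for sides, sin φ₂ = sin φ₁ cos δ + cos φ₁ sin δ cos θ = 0.850948, so φ₂ = 58.31°.
Then Δλ = atan2(-0.216114, 0.421291) = -0.473978 rad, from sin θ sin δ cos φ₁ over cos δ − sin φ₁ sin φ₂.
λ₂ = -122.05° + -27.16° = -149.21°.

latitude 58.31°, longitude -149.21°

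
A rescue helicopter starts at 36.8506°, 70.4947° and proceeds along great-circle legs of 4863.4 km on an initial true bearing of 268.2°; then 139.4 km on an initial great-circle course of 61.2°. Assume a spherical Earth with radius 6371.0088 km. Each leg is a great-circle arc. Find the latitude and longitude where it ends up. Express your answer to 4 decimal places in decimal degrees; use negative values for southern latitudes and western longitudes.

latitude 25.1774°, longitude 22.2565°

Apply the spherical direct solution leg by leg, carrying full precision between legs.
Leg 1: from (36.8506°, 70.4947°), δ = 4863.4/6371.0088 = 0.763364 rad, θ = 268.2° → φ = 24.5783°, λ = 21.0425°.
Leg 2: from (24.5783°, 21.0425°), δ = 139.4/6371.0088 = 0.021880 rad, θ = 61.2° → φ = 25.1774°, λ = 22.2565°.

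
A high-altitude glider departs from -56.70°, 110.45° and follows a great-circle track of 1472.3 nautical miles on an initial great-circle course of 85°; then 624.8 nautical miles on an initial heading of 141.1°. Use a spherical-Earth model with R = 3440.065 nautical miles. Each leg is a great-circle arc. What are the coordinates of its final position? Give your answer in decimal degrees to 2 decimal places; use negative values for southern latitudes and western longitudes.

latitude -55.37°, longitude 159.94°

Apply the spherical direct solution leg by leg, carrying full precision between legs.
Leg 1: from (-56.70°, 110.45°), δ = 1472.3/3440.065 = 0.427986 rad, θ = 85° → φ = -47.78°, λ = 148.42°.
Leg 2: from (-47.78°, 148.42°), δ = 624.8/3440.065 = 0.181624 rad, θ = 141.1° → φ = -55.37°, λ = 159.94°.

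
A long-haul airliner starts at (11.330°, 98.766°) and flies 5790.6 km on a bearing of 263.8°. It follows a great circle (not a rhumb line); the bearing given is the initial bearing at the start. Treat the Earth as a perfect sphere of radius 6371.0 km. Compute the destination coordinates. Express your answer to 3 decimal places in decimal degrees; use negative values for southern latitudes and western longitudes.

The arc subtends δ = 5790.6/6371 = 0.908900 rad at the centre.
With φ₁ = 11.330° = 0.197746 rad and θ = 263.8° = 4.604179 rad:
Destination latitude: φ₂ = arcsin( sin φ₁ cos δ + cos φ₁ sin δ cos θ ) = arcsin(0.037214) = 2.133°.
Δλ = atan2( sin θ sin δ cos φ₁ , cos δ − sin φ₁ sin φ₂ ) = atan2(-0.768931, 0.607303) = -0.902305 rad = -51.698°.
λ₂ = λ₁ + Δλ = 47.068°.

latitude 2.133°, longitude 47.068°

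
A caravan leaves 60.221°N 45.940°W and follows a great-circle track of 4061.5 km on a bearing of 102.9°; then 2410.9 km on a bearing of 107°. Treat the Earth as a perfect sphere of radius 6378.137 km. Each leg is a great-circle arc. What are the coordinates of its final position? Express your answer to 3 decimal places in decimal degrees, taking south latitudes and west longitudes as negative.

latitude 30.243°, longitude 26.576°

Apply the spherical direct solution leg by leg, carrying full precision between legs.
Leg 1: from (60.221°, -45.940°), δ = 4061.5/6378.137 = 0.636785 rad, θ = 102.9° → φ = 39.191°, λ = 2.463°.
Leg 2: from (39.191°, 2.463°), δ = 2410.9/6378.137 = 0.377994 rad, θ = 107° → φ = 30.243°, λ = 26.576°.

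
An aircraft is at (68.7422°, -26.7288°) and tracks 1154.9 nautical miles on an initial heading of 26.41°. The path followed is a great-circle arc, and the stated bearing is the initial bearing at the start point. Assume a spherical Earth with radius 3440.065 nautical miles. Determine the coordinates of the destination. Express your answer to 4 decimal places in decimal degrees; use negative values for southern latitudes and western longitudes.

The arc subtends δ = 1154.9/3440.065 = 0.335720 rad at the centre.
Start latitude φ₁ = 1.199778 rad; initial bearing θ = 0.460941 rad.
Applying the spherical law of cosines for sides, sin φ₂ = sin φ₁ cos δ + cos φ₁ sin δ cos θ = 0.986911, so φ₂ = 80.7196°.
Then Δλ = atan2(0.053129, 0.024413) = 1.140063 rad, from sin θ sin δ cos φ₁ over cos δ − sin φ₁ sin φ₂.
Hence λ₂ = -26.7288° + 65.3208° = 38.5920°.

latitude 80.7196°, longitude 38.5920°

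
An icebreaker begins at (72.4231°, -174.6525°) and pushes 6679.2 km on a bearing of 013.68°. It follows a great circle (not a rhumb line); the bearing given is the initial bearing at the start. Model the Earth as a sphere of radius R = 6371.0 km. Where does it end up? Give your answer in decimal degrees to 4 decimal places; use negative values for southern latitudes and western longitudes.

latitude 46.8834°, longitude -12.1020°

Central angle δ = d/R = 1.048375 rad.
With φ₁ = 72.4231° = 1.264022 rad and θ = 13.68° = 0.238761 rad:
sin φ₂ = sin φ₁ cos δ + cos φ₁ sin δ cos θ = (0.953312)(0.498980) + (0.301986)(0.866614)(0.971632) = 0.729964
φ₂ = asin(0.729964) = 0.818270 rad = 46.8834°.
Then Δλ = atan2(0.061893, -0.196904) = 2.837042 rad, from sin θ sin δ cos φ₁ over cos δ − sin φ₁ sin φ₂.
λ₂ = λ₁ + Δλ = -12.1020°.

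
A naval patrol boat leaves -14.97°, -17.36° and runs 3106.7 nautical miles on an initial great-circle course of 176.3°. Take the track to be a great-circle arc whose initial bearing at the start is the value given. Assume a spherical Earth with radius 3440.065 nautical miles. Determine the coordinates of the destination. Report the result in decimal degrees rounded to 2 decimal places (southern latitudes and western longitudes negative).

Central angle δ = d/R = 0.903093 rad.
Converting: φ₁ = -0.261276 rad, θ = 3.077015 rad.
sin φ₂ = sin φ₁ cos δ + cos φ₁ sin δ cos θ = (-0.258313)(0.619184) + (0.966061)(0.785246)(-0.997916) = -0.916958
φ₂ = asin(-0.916958) = -1.160388 rad = -66.49°.
For the longitude increment, Δλ = atan2( sin θ sin δ cos φ₁, cos δ − sin φ₁ sin φ₂ ) = atan2(0.048954, 0.382321) = 7.30°.
Hence λ₂ = -17.36° + 7.30° = -10.06°.

latitude -66.49°, longitude -10.06°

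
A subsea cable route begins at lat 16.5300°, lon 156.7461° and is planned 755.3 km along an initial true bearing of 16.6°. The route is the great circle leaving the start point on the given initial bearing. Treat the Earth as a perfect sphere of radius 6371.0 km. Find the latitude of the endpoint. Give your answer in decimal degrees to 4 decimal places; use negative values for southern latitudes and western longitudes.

The arc subtends δ = 755.3/6371 = 0.118553 rad at the centre.
Converting: φ₁ = 0.288503 rad, θ = 0.289725 rad.
Applying the spherical law of cosines for sides, sin φ₂ = sin φ₁ cos δ + cos φ₁ sin δ cos θ = 0.391182, so φ₂ = 23.0280°.
Then Δλ = atan2(0.032393, 0.881683) = 0.036724 rad, from sin θ sin δ cos φ₁ over cos δ − sin φ₁ sin φ₂.
λ₂ = λ₁ + Δλ = 158.8502°.

latitude 23.0280°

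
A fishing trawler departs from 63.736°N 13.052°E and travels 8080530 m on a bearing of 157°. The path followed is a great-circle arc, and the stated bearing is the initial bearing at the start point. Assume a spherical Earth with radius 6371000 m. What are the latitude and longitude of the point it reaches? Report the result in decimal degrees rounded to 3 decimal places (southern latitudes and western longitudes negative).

latitude -6.991°, longitude 35.125°

Central angle δ = d/R = 1.268330 rad.
With φ₁ = 63.736° = 1.112403 rad and θ = 157° = 2.740167 rad:
Applying the spherical law of cosines for sides, sin φ₂ = sin φ₁ cos δ + cos φ₁ sin δ cos θ = -0.121715, so φ₂ = -6.991°.
For the longitude increment, Δλ = atan2( sin θ sin δ cos φ₁, cos δ − sin φ₁ sin φ₂ ) = atan2(0.165053, 0.407026) = 22.073°.
λ₂ = λ₁ + Δλ = 35.125°.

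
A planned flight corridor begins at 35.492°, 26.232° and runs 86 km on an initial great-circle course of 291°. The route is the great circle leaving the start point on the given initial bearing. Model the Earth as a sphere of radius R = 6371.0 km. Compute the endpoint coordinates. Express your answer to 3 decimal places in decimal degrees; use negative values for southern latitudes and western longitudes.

latitude 35.766°, longitude 25.342°

δ = 86/6371 = 0.013499 rad (0.7734°).
With φ₁ = 35.492° = 0.619452 rad and θ = 291° = 5.078908 rad:
Applying the spherical law of cosines for sides, sin φ₂ = sin φ₁ cos δ + cos φ₁ sin δ cos θ = 0.584475, so φ₂ = 35.766°.
Δλ = atan2( sin θ sin δ cos φ₁ , cos δ − sin φ₁ sin φ₂ ) = atan2(-0.010260, 0.660569) = -0.015531 rad = -0.890°.
λ₂ = 26.232° + -0.890° = 25.342°.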